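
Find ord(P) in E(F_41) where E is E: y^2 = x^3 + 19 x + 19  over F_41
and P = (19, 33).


Compute successive multiples of P until we hit O:
  1P = (19, 33)
  2P = (26, 34)
  3P = (32, 12)
  4P = (29, 21)
  5P = (1, 11)
  6P = (23, 35)
  7P = (30, 23)
  8P = (24, 20)
  ... (continuing to 43P)
  43P = O

ord(P) = 43


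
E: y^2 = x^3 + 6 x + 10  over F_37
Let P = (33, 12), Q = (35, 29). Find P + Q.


P != Q, so use the chord formula.
s = (y2 - y1) / (x2 - x1) = (17) / (2) mod 37 = 27
x3 = s^2 - x1 - x2 mod 37 = 27^2 - 33 - 35 = 32
y3 = s (x1 - x3) - y1 mod 37 = 27 * (33 - 32) - 12 = 15

P + Q = (32, 15)


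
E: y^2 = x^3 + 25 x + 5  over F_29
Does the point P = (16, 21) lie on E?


Check whether y^2 = x^3 + 25 x + 5 (mod 29) for (x, y) = (16, 21).
LHS: y^2 = 21^2 mod 29 = 6
RHS: x^3 + 25 x + 5 = 16^3 + 25*16 + 5 mod 29 = 6
LHS = RHS

Yes, on the curve


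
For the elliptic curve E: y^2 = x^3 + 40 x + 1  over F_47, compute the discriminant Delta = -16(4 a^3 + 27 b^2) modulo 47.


4 a^3 + 27 b^2 = 4*40^3 + 27*1^2 = 256000 + 27 = 256027
Delta = -16 * (256027) = -4096432
Delta mod 47 = 41

Delta = 41 (mod 47)


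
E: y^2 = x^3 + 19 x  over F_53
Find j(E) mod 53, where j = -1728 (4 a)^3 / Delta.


Delta = -16(4 a^3 + 27 b^2) mod 53 = 23
-1728 * (4 a)^3 = -1728 * (4*19)^3 mod 53 = 47
j = 47 * 23^(-1) mod 53 = 32

j = 32 (mod 53)


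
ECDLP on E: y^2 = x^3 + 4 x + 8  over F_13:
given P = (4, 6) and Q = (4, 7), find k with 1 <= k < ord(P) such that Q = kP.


Enumerate multiples of P until we hit Q = (4, 7):
  1P = (4, 6)
  2P = (5, 7)
  3P = (5, 6)
  4P = (4, 7)
Match found at i = 4.

k = 4


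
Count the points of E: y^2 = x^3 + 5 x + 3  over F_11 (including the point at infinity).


For each x in F_11, count y with y^2 = x^3 + 5 x + 3 mod 11:
  x = 0: RHS = 3, y in [5, 6]  -> 2 point(s)
  x = 1: RHS = 9, y in [3, 8]  -> 2 point(s)
  x = 3: RHS = 1, y in [1, 10]  -> 2 point(s)
  x = 8: RHS = 5, y in [4, 7]  -> 2 point(s)
Affine points: 8. Add the point at infinity: total = 9.

#E(F_11) = 9


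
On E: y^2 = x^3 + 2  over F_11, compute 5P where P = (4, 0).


k = 5 = 101_2 (binary, LSB first: 101)
Double-and-add from P = (4, 0):
  bit 0 = 1: acc = O + (4, 0) = (4, 0)
  bit 1 = 0: acc unchanged = (4, 0)
  bit 2 = 1: acc = (4, 0) + O = (4, 0)

5P = (4, 0)


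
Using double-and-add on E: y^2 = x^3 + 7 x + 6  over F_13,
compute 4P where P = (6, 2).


k = 4 = 100_2 (binary, LSB first: 001)
Double-and-add from P = (6, 2):
  bit 0 = 0: acc unchanged = O
  bit 1 = 0: acc unchanged = O
  bit 2 = 1: acc = O + (1, 1) = (1, 1)

4P = (1, 1)


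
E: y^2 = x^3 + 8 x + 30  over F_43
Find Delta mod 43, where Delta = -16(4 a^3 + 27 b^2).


4 a^3 + 27 b^2 = 4*8^3 + 27*30^2 = 2048 + 24300 = 26348
Delta = -16 * (26348) = -421568
Delta mod 43 = 4

Delta = 4 (mod 43)


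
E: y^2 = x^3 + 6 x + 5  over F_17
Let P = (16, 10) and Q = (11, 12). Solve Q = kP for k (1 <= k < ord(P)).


Enumerate multiples of P until we hit Q = (11, 12):
  1P = (16, 10)
  2P = (11, 5)
  3P = (8, 15)
  4P = (8, 2)
  5P = (11, 12)
Match found at i = 5.

k = 5


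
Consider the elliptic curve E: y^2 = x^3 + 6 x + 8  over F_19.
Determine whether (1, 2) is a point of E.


Check whether y^2 = x^3 + 6 x + 8 (mod 19) for (x, y) = (1, 2).
LHS: y^2 = 2^2 mod 19 = 4
RHS: x^3 + 6 x + 8 = 1^3 + 6*1 + 8 mod 19 = 15
LHS != RHS

No, not on the curve


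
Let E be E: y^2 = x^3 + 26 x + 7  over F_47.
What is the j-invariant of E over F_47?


Delta = -16(4 a^3 + 27 b^2) mod 47 = 16
-1728 * (4 a)^3 = -1728 * (4*26)^3 mod 47 = 2
j = 2 * 16^(-1) mod 47 = 6

j = 6 (mod 47)


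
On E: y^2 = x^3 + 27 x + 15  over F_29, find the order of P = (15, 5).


Compute successive multiples of P until we hit O:
  1P = (15, 5)
  2P = (4, 19)
  3P = (26, 9)
  4P = (26, 20)
  5P = (4, 10)
  6P = (15, 24)
  7P = O

ord(P) = 7


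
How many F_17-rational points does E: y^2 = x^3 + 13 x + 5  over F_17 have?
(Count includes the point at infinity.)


For each x in F_17, count y with y^2 = x^3 + 13 x + 5 mod 17:
  x = 1: RHS = 2, y in [6, 11]  -> 2 point(s)
  x = 4: RHS = 2, y in [6, 11]  -> 2 point(s)
  x = 5: RHS = 8, y in [5, 12]  -> 2 point(s)
  x = 8: RHS = 9, y in [3, 14]  -> 2 point(s)
  x = 9: RHS = 1, y in [1, 16]  -> 2 point(s)
  x = 10: RHS = 13, y in [8, 9]  -> 2 point(s)
  x = 11: RHS = 0, y in [0]  -> 1 point(s)
  x = 12: RHS = 2, y in [6, 11]  -> 2 point(s)
  x = 13: RHS = 8, y in [5, 12]  -> 2 point(s)
  x = 16: RHS = 8, y in [5, 12]  -> 2 point(s)
Affine points: 19. Add the point at infinity: total = 20.

#E(F_17) = 20


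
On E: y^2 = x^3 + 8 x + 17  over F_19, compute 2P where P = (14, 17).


Doubling: s = (3 x1^2 + a) / (2 y1)
s = (3*14^2 + 8) / (2*17) mod 19 = 3
x3 = s^2 - 2 x1 mod 19 = 3^2 - 2*14 = 0
y3 = s (x1 - x3) - y1 mod 19 = 3 * (14 - 0) - 17 = 6

2P = (0, 6)


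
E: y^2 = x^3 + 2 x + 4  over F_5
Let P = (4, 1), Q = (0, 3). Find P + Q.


P != Q, so use the chord formula.
s = (y2 - y1) / (x2 - x1) = (2) / (1) mod 5 = 2
x3 = s^2 - x1 - x2 mod 5 = 2^2 - 4 - 0 = 0
y3 = s (x1 - x3) - y1 mod 5 = 2 * (4 - 0) - 1 = 2

P + Q = (0, 2)


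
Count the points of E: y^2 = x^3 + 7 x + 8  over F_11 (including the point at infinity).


For each x in F_11, count y with y^2 = x^3 + 7 x + 8 mod 11:
  x = 1: RHS = 5, y in [4, 7]  -> 2 point(s)
  x = 3: RHS = 1, y in [1, 10]  -> 2 point(s)
  x = 4: RHS = 1, y in [1, 10]  -> 2 point(s)
  x = 5: RHS = 3, y in [5, 6]  -> 2 point(s)
  x = 7: RHS = 4, y in [2, 9]  -> 2 point(s)
  x = 8: RHS = 4, y in [2, 9]  -> 2 point(s)
  x = 10: RHS = 0, y in [0]  -> 1 point(s)
Affine points: 13. Add the point at infinity: total = 14.

#E(F_11) = 14


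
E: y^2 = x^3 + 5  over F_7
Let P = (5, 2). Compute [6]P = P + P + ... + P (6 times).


k = 6 = 110_2 (binary, LSB first: 011)
Double-and-add from P = (5, 2):
  bit 0 = 0: acc unchanged = O
  bit 1 = 1: acc = O + (6, 2) = (6, 2)
  bit 2 = 1: acc = (6, 2) + (3, 2) = (5, 5)

6P = (5, 5)


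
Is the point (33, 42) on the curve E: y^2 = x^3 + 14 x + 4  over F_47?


Check whether y^2 = x^3 + 14 x + 4 (mod 47) for (x, y) = (33, 42).
LHS: y^2 = 42^2 mod 47 = 25
RHS: x^3 + 14 x + 4 = 33^3 + 14*33 + 4 mod 47 = 25
LHS = RHS

Yes, on the curve


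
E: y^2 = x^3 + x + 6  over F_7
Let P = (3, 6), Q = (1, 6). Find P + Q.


P != Q, so use the chord formula.
s = (y2 - y1) / (x2 - x1) = (0) / (5) mod 7 = 0
x3 = s^2 - x1 - x2 mod 7 = 0^2 - 3 - 1 = 3
y3 = s (x1 - x3) - y1 mod 7 = 0 * (3 - 3) - 6 = 1

P + Q = (3, 1)


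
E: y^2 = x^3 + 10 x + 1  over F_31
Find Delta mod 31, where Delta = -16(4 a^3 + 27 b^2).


4 a^3 + 27 b^2 = 4*10^3 + 27*1^2 = 4000 + 27 = 4027
Delta = -16 * (4027) = -64432
Delta mod 31 = 17

Delta = 17 (mod 31)


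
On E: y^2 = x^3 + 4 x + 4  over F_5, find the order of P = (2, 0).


Compute successive multiples of P until we hit O:
  1P = (2, 0)
  2P = O

ord(P) = 2


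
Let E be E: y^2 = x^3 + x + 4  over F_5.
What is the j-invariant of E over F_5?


Delta = -16(4 a^3 + 27 b^2) mod 5 = 4
-1728 * (4 a)^3 = -1728 * (4*1)^3 mod 5 = 3
j = 3 * 4^(-1) mod 5 = 2

j = 2 (mod 5)


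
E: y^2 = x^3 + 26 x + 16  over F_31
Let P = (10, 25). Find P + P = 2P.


Doubling: s = (3 x1^2 + a) / (2 y1)
s = (3*10^2 + 26) / (2*25) mod 31 = 9
x3 = s^2 - 2 x1 mod 31 = 9^2 - 2*10 = 30
y3 = s (x1 - x3) - y1 mod 31 = 9 * (10 - 30) - 25 = 12

2P = (30, 12)


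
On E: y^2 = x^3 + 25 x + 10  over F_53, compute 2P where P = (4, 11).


Doubling: s = (3 x1^2 + a) / (2 y1)
s = (3*4^2 + 25) / (2*11) mod 53 = 25
x3 = s^2 - 2 x1 mod 53 = 25^2 - 2*4 = 34
y3 = s (x1 - x3) - y1 mod 53 = 25 * (4 - 34) - 11 = 34

2P = (34, 34)


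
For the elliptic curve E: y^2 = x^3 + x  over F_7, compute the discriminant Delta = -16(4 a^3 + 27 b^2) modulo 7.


4 a^3 + 27 b^2 = 4*1^3 + 27*0^2 = 4 + 0 = 4
Delta = -16 * (4) = -64
Delta mod 7 = 6

Delta = 6 (mod 7)


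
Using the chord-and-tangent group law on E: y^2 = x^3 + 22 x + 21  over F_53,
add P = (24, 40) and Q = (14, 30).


P != Q, so use the chord formula.
s = (y2 - y1) / (x2 - x1) = (43) / (43) mod 53 = 1
x3 = s^2 - x1 - x2 mod 53 = 1^2 - 24 - 14 = 16
y3 = s (x1 - x3) - y1 mod 53 = 1 * (24 - 16) - 40 = 21

P + Q = (16, 21)


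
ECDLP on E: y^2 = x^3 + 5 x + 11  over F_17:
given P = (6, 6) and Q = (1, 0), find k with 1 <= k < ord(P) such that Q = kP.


Enumerate multiples of P until we hit Q = (1, 0):
  1P = (6, 6)
  2P = (1, 0)
Match found at i = 2.

k = 2


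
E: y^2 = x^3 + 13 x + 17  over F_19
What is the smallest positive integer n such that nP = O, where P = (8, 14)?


Compute successive multiples of P until we hit O:
  1P = (8, 14)
  2P = (10, 8)
  3P = (10, 11)
  4P = (8, 5)
  5P = O

ord(P) = 5


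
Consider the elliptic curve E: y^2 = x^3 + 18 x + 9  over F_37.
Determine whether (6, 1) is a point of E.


Check whether y^2 = x^3 + 18 x + 9 (mod 37) for (x, y) = (6, 1).
LHS: y^2 = 1^2 mod 37 = 1
RHS: x^3 + 18 x + 9 = 6^3 + 18*6 + 9 mod 37 = 0
LHS != RHS

No, not on the curve


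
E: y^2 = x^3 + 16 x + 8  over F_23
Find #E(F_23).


For each x in F_23, count y with y^2 = x^3 + 16 x + 8 mod 23:
  x = 0: RHS = 8, y in [10, 13]  -> 2 point(s)
  x = 1: RHS = 2, y in [5, 18]  -> 2 point(s)
  x = 2: RHS = 2, y in [5, 18]  -> 2 point(s)
  x = 5: RHS = 6, y in [11, 12]  -> 2 point(s)
  x = 7: RHS = 3, y in [7, 16]  -> 2 point(s)
  x = 8: RHS = 4, y in [2, 21]  -> 2 point(s)
  x = 10: RHS = 18, y in [8, 15]  -> 2 point(s)
  x = 14: RHS = 9, y in [3, 20]  -> 2 point(s)
  x = 15: RHS = 12, y in [9, 14]  -> 2 point(s)
  x = 16: RHS = 13, y in [6, 17]  -> 2 point(s)
  x = 17: RHS = 18, y in [8, 15]  -> 2 point(s)
  x = 19: RHS = 18, y in [8, 15]  -> 2 point(s)
  x = 20: RHS = 2, y in [5, 18]  -> 2 point(s)
Affine points: 26. Add the point at infinity: total = 27.

#E(F_23) = 27


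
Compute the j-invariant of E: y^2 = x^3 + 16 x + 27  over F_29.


Delta = -16(4 a^3 + 27 b^2) mod 29 = 28
-1728 * (4 a)^3 = -1728 * (4*16)^3 mod 29 = 11
j = 11 * 28^(-1) mod 29 = 18

j = 18 (mod 29)


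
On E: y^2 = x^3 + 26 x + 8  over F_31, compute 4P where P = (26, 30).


k = 4 = 100_2 (binary, LSB first: 001)
Double-and-add from P = (26, 30):
  bit 0 = 0: acc unchanged = O
  bit 1 = 0: acc unchanged = O
  bit 2 = 1: acc = O + (26, 30) = (26, 30)

4P = (26, 30)


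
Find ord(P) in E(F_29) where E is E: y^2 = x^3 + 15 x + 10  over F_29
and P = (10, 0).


Compute successive multiples of P until we hit O:
  1P = (10, 0)
  2P = O

ord(P) = 2


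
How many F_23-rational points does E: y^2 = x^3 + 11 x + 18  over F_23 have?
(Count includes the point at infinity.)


For each x in F_23, count y with y^2 = x^3 + 11 x + 18 mod 23:
  x = 0: RHS = 18, y in [8, 15]  -> 2 point(s)
  x = 2: RHS = 2, y in [5, 18]  -> 2 point(s)
  x = 3: RHS = 9, y in [3, 20]  -> 2 point(s)
  x = 6: RHS = 1, y in [1, 22]  -> 2 point(s)
  x = 7: RHS = 1, y in [1, 22]  -> 2 point(s)
  x = 9: RHS = 18, y in [8, 15]  -> 2 point(s)
  x = 10: RHS = 1, y in [1, 22]  -> 2 point(s)
  x = 13: RHS = 12, y in [9, 14]  -> 2 point(s)
  x = 14: RHS = 18, y in [8, 15]  -> 2 point(s)
  x = 15: RHS = 16, y in [4, 19]  -> 2 point(s)
  x = 16: RHS = 12, y in [9, 14]  -> 2 point(s)
  x = 17: RHS = 12, y in [9, 14]  -> 2 point(s)
  x = 19: RHS = 2, y in [5, 18]  -> 2 point(s)
  x = 20: RHS = 4, y in [2, 21]  -> 2 point(s)
  x = 22: RHS = 6, y in [11, 12]  -> 2 point(s)
Affine points: 30. Add the point at infinity: total = 31.

#E(F_23) = 31


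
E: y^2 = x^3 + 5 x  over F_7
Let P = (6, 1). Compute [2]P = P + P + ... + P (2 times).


k = 2 = 10_2 (binary, LSB first: 01)
Double-and-add from P = (6, 1):
  bit 0 = 0: acc unchanged = O
  bit 1 = 1: acc = O + (4, 0) = (4, 0)

2P = (4, 0)


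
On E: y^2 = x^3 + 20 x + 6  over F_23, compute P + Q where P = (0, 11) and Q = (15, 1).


P != Q, so use the chord formula.
s = (y2 - y1) / (x2 - x1) = (13) / (15) mod 23 = 7
x3 = s^2 - x1 - x2 mod 23 = 7^2 - 0 - 15 = 11
y3 = s (x1 - x3) - y1 mod 23 = 7 * (0 - 11) - 11 = 4

P + Q = (11, 4)


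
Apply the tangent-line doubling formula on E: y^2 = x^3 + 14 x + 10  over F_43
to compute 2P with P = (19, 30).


Doubling: s = (3 x1^2 + a) / (2 y1)
s = (3*19^2 + 14) / (2*30) mod 43 = 19
x3 = s^2 - 2 x1 mod 43 = 19^2 - 2*19 = 22
y3 = s (x1 - x3) - y1 mod 43 = 19 * (19 - 22) - 30 = 42

2P = (22, 42)


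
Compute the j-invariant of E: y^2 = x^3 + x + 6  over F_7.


Delta = -16(4 a^3 + 27 b^2) mod 7 = 1
-1728 * (4 a)^3 = -1728 * (4*1)^3 mod 7 = 1
j = 1 * 1^(-1) mod 7 = 1

j = 1 (mod 7)


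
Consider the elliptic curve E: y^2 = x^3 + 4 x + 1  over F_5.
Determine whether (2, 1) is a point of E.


Check whether y^2 = x^3 + 4 x + 1 (mod 5) for (x, y) = (2, 1).
LHS: y^2 = 1^2 mod 5 = 1
RHS: x^3 + 4 x + 1 = 2^3 + 4*2 + 1 mod 5 = 2
LHS != RHS

No, not on the curve


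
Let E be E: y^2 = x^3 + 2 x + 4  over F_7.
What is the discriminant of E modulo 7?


4 a^3 + 27 b^2 = 4*2^3 + 27*4^2 = 32 + 432 = 464
Delta = -16 * (464) = -7424
Delta mod 7 = 3

Delta = 3 (mod 7)


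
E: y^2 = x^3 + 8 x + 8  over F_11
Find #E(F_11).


For each x in F_11, count y with y^2 = x^3 + 8 x + 8 mod 11:
  x = 3: RHS = 4, y in [2, 9]  -> 2 point(s)
  x = 4: RHS = 5, y in [4, 7]  -> 2 point(s)
  x = 7: RHS = 0, y in [0]  -> 1 point(s)
  x = 8: RHS = 1, y in [1, 10]  -> 2 point(s)
Affine points: 7. Add the point at infinity: total = 8.

#E(F_11) = 8


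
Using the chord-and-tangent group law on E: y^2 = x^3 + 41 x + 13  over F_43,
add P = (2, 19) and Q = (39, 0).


P != Q, so use the chord formula.
s = (y2 - y1) / (x2 - x1) = (24) / (37) mod 43 = 39
x3 = s^2 - x1 - x2 mod 43 = 39^2 - 2 - 39 = 18
y3 = s (x1 - x3) - y1 mod 43 = 39 * (2 - 18) - 19 = 2

P + Q = (18, 2)


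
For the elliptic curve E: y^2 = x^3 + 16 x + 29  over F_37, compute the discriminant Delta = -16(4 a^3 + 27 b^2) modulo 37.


4 a^3 + 27 b^2 = 4*16^3 + 27*29^2 = 16384 + 22707 = 39091
Delta = -16 * (39091) = -625456
Delta mod 37 = 29

Delta = 29 (mod 37)


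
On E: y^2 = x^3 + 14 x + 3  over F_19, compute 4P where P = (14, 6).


k = 4 = 100_2 (binary, LSB first: 001)
Double-and-add from P = (14, 6):
  bit 0 = 0: acc unchanged = O
  bit 1 = 0: acc unchanged = O
  bit 2 = 1: acc = O + (17, 9) = (17, 9)

4P = (17, 9)


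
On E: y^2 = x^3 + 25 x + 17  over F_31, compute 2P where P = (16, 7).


Doubling: s = (3 x1^2 + a) / (2 y1)
s = (3*16^2 + 25) / (2*7) mod 31 = 19
x3 = s^2 - 2 x1 mod 31 = 19^2 - 2*16 = 19
y3 = s (x1 - x3) - y1 mod 31 = 19 * (16 - 19) - 7 = 29

2P = (19, 29)


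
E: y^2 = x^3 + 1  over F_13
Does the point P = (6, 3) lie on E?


Check whether y^2 = x^3 + 0 x + 1 (mod 13) for (x, y) = (6, 3).
LHS: y^2 = 3^2 mod 13 = 9
RHS: x^3 + 0 x + 1 = 6^3 + 0*6 + 1 mod 13 = 9
LHS = RHS

Yes, on the curve


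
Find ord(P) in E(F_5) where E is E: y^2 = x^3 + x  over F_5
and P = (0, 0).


Compute successive multiples of P until we hit O:
  1P = (0, 0)
  2P = O

ord(P) = 2


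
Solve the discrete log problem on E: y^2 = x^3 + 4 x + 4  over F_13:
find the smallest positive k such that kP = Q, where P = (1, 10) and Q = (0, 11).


Enumerate multiples of P until we hit Q = (0, 11):
  1P = (1, 10)
  2P = (12, 5)
  3P = (3, 11)
  4P = (6, 7)
  5P = (10, 11)
  6P = (11, 12)
  7P = (0, 11)
Match found at i = 7.

k = 7


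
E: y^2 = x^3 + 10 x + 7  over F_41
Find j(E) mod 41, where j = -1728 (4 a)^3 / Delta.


Delta = -16(4 a^3 + 27 b^2) mod 41 = 30
-1728 * (4 a)^3 = -1728 * (4*10)^3 mod 41 = 6
j = 6 * 30^(-1) mod 41 = 33

j = 33 (mod 41)


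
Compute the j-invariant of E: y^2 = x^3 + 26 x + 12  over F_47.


Delta = -16(4 a^3 + 27 b^2) mod 47 = 7
-1728 * (4 a)^3 = -1728 * (4*26)^3 mod 47 = 2
j = 2 * 7^(-1) mod 47 = 7

j = 7 (mod 47)


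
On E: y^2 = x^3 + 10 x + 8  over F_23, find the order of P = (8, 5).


Compute successive multiples of P until we hit O:
  1P = (8, 5)
  2P = (13, 9)
  3P = (10, 21)
  4P = (0, 13)
  5P = (16, 3)
  6P = (12, 19)
  7P = (21, 7)
  8P = (6, 13)
  ... (continuing to 22P)
  22P = O

ord(P) = 22


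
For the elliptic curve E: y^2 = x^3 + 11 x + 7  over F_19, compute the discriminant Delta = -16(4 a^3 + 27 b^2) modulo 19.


4 a^3 + 27 b^2 = 4*11^3 + 27*7^2 = 5324 + 1323 = 6647
Delta = -16 * (6647) = -106352
Delta mod 19 = 10

Delta = 10 (mod 19)


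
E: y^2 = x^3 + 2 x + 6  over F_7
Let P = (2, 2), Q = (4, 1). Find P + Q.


P != Q, so use the chord formula.
s = (y2 - y1) / (x2 - x1) = (6) / (2) mod 7 = 3
x3 = s^2 - x1 - x2 mod 7 = 3^2 - 2 - 4 = 3
y3 = s (x1 - x3) - y1 mod 7 = 3 * (2 - 3) - 2 = 2

P + Q = (3, 2)


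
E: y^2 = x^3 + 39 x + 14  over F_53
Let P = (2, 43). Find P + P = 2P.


Doubling: s = (3 x1^2 + a) / (2 y1)
s = (3*2^2 + 39) / (2*43) mod 53 = 16
x3 = s^2 - 2 x1 mod 53 = 16^2 - 2*2 = 40
y3 = s (x1 - x3) - y1 mod 53 = 16 * (2 - 40) - 43 = 38

2P = (40, 38)


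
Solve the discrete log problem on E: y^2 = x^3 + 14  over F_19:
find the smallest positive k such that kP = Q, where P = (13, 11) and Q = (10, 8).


Enumerate multiples of P until we hit Q = (10, 8):
  1P = (13, 11)
  2P = (16, 14)
  3P = (10, 11)
  4P = (15, 8)
  5P = (17, 14)
  6P = (5, 14)
  7P = (5, 5)
  8P = (17, 5)
  9P = (15, 11)
  10P = (10, 8)
Match found at i = 10.

k = 10


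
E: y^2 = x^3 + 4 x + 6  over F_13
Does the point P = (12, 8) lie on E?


Check whether y^2 = x^3 + 4 x + 6 (mod 13) for (x, y) = (12, 8).
LHS: y^2 = 8^2 mod 13 = 12
RHS: x^3 + 4 x + 6 = 12^3 + 4*12 + 6 mod 13 = 1
LHS != RHS

No, not on the curve


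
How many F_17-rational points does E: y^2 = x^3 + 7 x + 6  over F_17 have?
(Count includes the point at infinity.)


For each x in F_17, count y with y^2 = x^3 + 7 x + 6 mod 17:
  x = 4: RHS = 13, y in [8, 9]  -> 2 point(s)
  x = 5: RHS = 13, y in [8, 9]  -> 2 point(s)
  x = 6: RHS = 9, y in [3, 14]  -> 2 point(s)
  x = 8: RHS = 13, y in [8, 9]  -> 2 point(s)
  x = 9: RHS = 16, y in [4, 13]  -> 2 point(s)
  x = 12: RHS = 16, y in [4, 13]  -> 2 point(s)
  x = 13: RHS = 16, y in [4, 13]  -> 2 point(s)
  x = 14: RHS = 9, y in [3, 14]  -> 2 point(s)
  x = 15: RHS = 1, y in [1, 16]  -> 2 point(s)
  x = 16: RHS = 15, y in [7, 10]  -> 2 point(s)
Affine points: 20. Add the point at infinity: total = 21.

#E(F_17) = 21


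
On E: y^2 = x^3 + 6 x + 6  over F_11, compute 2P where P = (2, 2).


k = 2 = 10_2 (binary, LSB first: 01)
Double-and-add from P = (2, 2):
  bit 0 = 0: acc unchanged = O
  bit 1 = 1: acc = O + (8, 4) = (8, 4)

2P = (8, 4)


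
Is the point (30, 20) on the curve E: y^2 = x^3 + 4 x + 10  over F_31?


Check whether y^2 = x^3 + 4 x + 10 (mod 31) for (x, y) = (30, 20).
LHS: y^2 = 20^2 mod 31 = 28
RHS: x^3 + 4 x + 10 = 30^3 + 4*30 + 10 mod 31 = 5
LHS != RHS

No, not on the curve


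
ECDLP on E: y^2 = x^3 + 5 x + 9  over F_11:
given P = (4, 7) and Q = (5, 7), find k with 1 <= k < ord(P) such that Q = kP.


Enumerate multiples of P until we hit Q = (5, 7):
  1P = (4, 7)
  2P = (1, 2)
  3P = (10, 5)
  4P = (2, 7)
  5P = (5, 4)
  6P = (0, 3)
  7P = (8, 0)
  8P = (0, 8)
  9P = (5, 7)
Match found at i = 9.

k = 9


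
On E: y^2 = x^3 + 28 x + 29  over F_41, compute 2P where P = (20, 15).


k = 2 = 10_2 (binary, LSB first: 01)
Double-and-add from P = (20, 15):
  bit 0 = 0: acc unchanged = O
  bit 1 = 1: acc = O + (40, 0) = (40, 0)

2P = (40, 0)


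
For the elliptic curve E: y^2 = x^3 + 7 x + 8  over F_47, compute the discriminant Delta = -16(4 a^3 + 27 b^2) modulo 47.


4 a^3 + 27 b^2 = 4*7^3 + 27*8^2 = 1372 + 1728 = 3100
Delta = -16 * (3100) = -49600
Delta mod 47 = 32

Delta = 32 (mod 47)


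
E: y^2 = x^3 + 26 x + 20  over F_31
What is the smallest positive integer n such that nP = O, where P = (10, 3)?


Compute successive multiples of P until we hit O:
  1P = (10, 3)
  2P = (25, 19)
  3P = (28, 15)
  4P = (21, 0)
  5P = (28, 16)
  6P = (25, 12)
  7P = (10, 28)
  8P = O

ord(P) = 8


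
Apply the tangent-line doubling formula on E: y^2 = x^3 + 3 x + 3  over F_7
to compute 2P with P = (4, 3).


Doubling: s = (3 x1^2 + a) / (2 y1)
s = (3*4^2 + 3) / (2*3) mod 7 = 5
x3 = s^2 - 2 x1 mod 7 = 5^2 - 2*4 = 3
y3 = s (x1 - x3) - y1 mod 7 = 5 * (4 - 3) - 3 = 2

2P = (3, 2)


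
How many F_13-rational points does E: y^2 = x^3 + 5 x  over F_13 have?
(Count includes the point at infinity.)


For each x in F_13, count y with y^2 = x^3 + 5 x + 0 mod 13:
  x = 0: RHS = 0, y in [0]  -> 1 point(s)
  x = 3: RHS = 3, y in [4, 9]  -> 2 point(s)
  x = 6: RHS = 12, y in [5, 8]  -> 2 point(s)
  x = 7: RHS = 1, y in [1, 12]  -> 2 point(s)
  x = 10: RHS = 10, y in [6, 7]  -> 2 point(s)
Affine points: 9. Add the point at infinity: total = 10.

#E(F_13) = 10


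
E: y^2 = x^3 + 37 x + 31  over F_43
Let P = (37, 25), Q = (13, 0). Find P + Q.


P != Q, so use the chord formula.
s = (y2 - y1) / (x2 - x1) = (18) / (19) mod 43 = 10
x3 = s^2 - x1 - x2 mod 43 = 10^2 - 37 - 13 = 7
y3 = s (x1 - x3) - y1 mod 43 = 10 * (37 - 7) - 25 = 17

P + Q = (7, 17)


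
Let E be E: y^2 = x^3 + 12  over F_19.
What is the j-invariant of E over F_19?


Delta = -16(4 a^3 + 27 b^2) mod 19 = 17
-1728 * (4 a)^3 = -1728 * (4*0)^3 mod 19 = 0
j = 0 * 17^(-1) mod 19 = 0

j = 0 (mod 19)


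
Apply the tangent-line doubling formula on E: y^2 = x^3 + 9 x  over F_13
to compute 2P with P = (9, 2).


Doubling: s = (3 x1^2 + a) / (2 y1)
s = (3*9^2 + 9) / (2*2) mod 13 = 11
x3 = s^2 - 2 x1 mod 13 = 11^2 - 2*9 = 12
y3 = s (x1 - x3) - y1 mod 13 = 11 * (9 - 12) - 2 = 4

2P = (12, 4)


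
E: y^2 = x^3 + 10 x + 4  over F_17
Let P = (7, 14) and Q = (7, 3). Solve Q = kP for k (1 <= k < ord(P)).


Enumerate multiples of P until we hit Q = (7, 3):
  1P = (7, 14)
  2P = (11, 0)
  3P = (7, 3)
Match found at i = 3.

k = 3


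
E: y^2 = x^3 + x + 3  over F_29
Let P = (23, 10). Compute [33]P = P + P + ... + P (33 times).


k = 33 = 100001_2 (binary, LSB first: 100001)
Double-and-add from P = (23, 10):
  bit 0 = 1: acc = O + (23, 10) = (23, 10)
  bit 1 = 0: acc unchanged = (23, 10)
  bit 2 = 0: acc unchanged = (23, 10)
  bit 3 = 0: acc unchanged = (23, 10)
  bit 4 = 0: acc unchanged = (23, 10)
  bit 5 = 1: acc = (23, 10) + (6, 14) = (13, 3)

33P = (13, 3)


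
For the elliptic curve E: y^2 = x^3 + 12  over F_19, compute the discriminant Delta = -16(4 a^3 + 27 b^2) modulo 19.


4 a^3 + 27 b^2 = 4*0^3 + 27*12^2 = 0 + 3888 = 3888
Delta = -16 * (3888) = -62208
Delta mod 19 = 17

Delta = 17 (mod 19)


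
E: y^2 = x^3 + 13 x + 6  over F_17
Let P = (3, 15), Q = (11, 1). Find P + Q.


P != Q, so use the chord formula.
s = (y2 - y1) / (x2 - x1) = (3) / (8) mod 17 = 11
x3 = s^2 - x1 - x2 mod 17 = 11^2 - 3 - 11 = 5
y3 = s (x1 - x3) - y1 mod 17 = 11 * (3 - 5) - 15 = 14

P + Q = (5, 14)


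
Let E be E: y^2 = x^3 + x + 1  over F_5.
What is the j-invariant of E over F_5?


Delta = -16(4 a^3 + 27 b^2) mod 5 = 4
-1728 * (4 a)^3 = -1728 * (4*1)^3 mod 5 = 3
j = 3 * 4^(-1) mod 5 = 2

j = 2 (mod 5)


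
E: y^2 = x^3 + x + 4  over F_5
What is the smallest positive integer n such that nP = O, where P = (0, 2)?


Compute successive multiples of P until we hit O:
  1P = (0, 2)
  2P = (1, 4)
  3P = (3, 2)
  4P = (2, 3)
  5P = (2, 2)
  6P = (3, 3)
  7P = (1, 1)
  8P = (0, 3)
  ... (continuing to 9P)
  9P = O

ord(P) = 9


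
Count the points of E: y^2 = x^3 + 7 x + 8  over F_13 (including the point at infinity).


For each x in F_13, count y with y^2 = x^3 + 7 x + 8 mod 13:
  x = 1: RHS = 3, y in [4, 9]  -> 2 point(s)
  x = 2: RHS = 4, y in [2, 11]  -> 2 point(s)
  x = 3: RHS = 4, y in [2, 11]  -> 2 point(s)
  x = 4: RHS = 9, y in [3, 10]  -> 2 point(s)
  x = 5: RHS = 12, y in [5, 8]  -> 2 point(s)
  x = 7: RHS = 10, y in [6, 7]  -> 2 point(s)
  x = 8: RHS = 4, y in [2, 11]  -> 2 point(s)
  x = 10: RHS = 12, y in [5, 8]  -> 2 point(s)
  x = 11: RHS = 12, y in [5, 8]  -> 2 point(s)
  x = 12: RHS = 0, y in [0]  -> 1 point(s)
Affine points: 19. Add the point at infinity: total = 20.

#E(F_13) = 20


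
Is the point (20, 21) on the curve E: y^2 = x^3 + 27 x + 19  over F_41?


Check whether y^2 = x^3 + 27 x + 19 (mod 41) for (x, y) = (20, 21).
LHS: y^2 = 21^2 mod 41 = 31
RHS: x^3 + 27 x + 19 = 20^3 + 27*20 + 19 mod 41 = 31
LHS = RHS

Yes, on the curve


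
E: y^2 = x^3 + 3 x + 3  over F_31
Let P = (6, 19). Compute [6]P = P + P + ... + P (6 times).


k = 6 = 110_2 (binary, LSB first: 011)
Double-and-add from P = (6, 19):
  bit 0 = 0: acc unchanged = O
  bit 1 = 1: acc = O + (6, 12) = (6, 12)
  bit 2 = 1: acc = (6, 12) + (6, 19) = O

6P = O


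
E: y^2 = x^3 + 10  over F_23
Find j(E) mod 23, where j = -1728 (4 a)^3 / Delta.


Delta = -16(4 a^3 + 27 b^2) mod 23 = 17
-1728 * (4 a)^3 = -1728 * (4*0)^3 mod 23 = 0
j = 0 * 17^(-1) mod 23 = 0

j = 0 (mod 23)


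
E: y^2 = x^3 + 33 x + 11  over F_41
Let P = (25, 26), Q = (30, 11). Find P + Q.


P != Q, so use the chord formula.
s = (y2 - y1) / (x2 - x1) = (26) / (5) mod 41 = 38
x3 = s^2 - x1 - x2 mod 41 = 38^2 - 25 - 30 = 36
y3 = s (x1 - x3) - y1 mod 41 = 38 * (25 - 36) - 26 = 7

P + Q = (36, 7)


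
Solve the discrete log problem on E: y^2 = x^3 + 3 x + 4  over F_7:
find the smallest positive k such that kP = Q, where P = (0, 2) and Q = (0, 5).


Enumerate multiples of P until we hit Q = (0, 5):
  1P = (0, 2)
  2P = (1, 6)
  3P = (1, 1)
  4P = (0, 5)
Match found at i = 4.

k = 4


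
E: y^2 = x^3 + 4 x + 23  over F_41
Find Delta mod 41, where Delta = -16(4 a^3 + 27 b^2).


4 a^3 + 27 b^2 = 4*4^3 + 27*23^2 = 256 + 14283 = 14539
Delta = -16 * (14539) = -232624
Delta mod 41 = 10

Delta = 10 (mod 41)


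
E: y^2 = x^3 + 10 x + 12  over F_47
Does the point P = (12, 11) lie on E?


Check whether y^2 = x^3 + 10 x + 12 (mod 47) for (x, y) = (12, 11).
LHS: y^2 = 11^2 mod 47 = 27
RHS: x^3 + 10 x + 12 = 12^3 + 10*12 + 12 mod 47 = 27
LHS = RHS

Yes, on the curve


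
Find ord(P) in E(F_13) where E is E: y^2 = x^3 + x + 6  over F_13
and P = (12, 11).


Compute successive multiples of P until we hit O:
  1P = (12, 11)
  2P = (3, 6)
  3P = (2, 9)
  4P = (11, 10)
  5P = (4, 10)
  6P = (9, 4)
  7P = (9, 9)
  8P = (4, 3)
  ... (continuing to 13P)
  13P = O

ord(P) = 13


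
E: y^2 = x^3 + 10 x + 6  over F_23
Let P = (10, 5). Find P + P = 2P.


Doubling: s = (3 x1^2 + a) / (2 y1)
s = (3*10^2 + 10) / (2*5) mod 23 = 8
x3 = s^2 - 2 x1 mod 23 = 8^2 - 2*10 = 21
y3 = s (x1 - x3) - y1 mod 23 = 8 * (10 - 21) - 5 = 22

2P = (21, 22)


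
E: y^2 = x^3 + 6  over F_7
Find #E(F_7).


For each x in F_7, count y with y^2 = x^3 + 0 x + 6 mod 7:
  x = 1: RHS = 0, y in [0]  -> 1 point(s)
  x = 2: RHS = 0, y in [0]  -> 1 point(s)
  x = 4: RHS = 0, y in [0]  -> 1 point(s)
Affine points: 3. Add the point at infinity: total = 4.

#E(F_7) = 4


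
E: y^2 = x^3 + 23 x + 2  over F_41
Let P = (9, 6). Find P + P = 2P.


Doubling: s = (3 x1^2 + a) / (2 y1)
s = (3*9^2 + 23) / (2*6) mod 41 = 29
x3 = s^2 - 2 x1 mod 41 = 29^2 - 2*9 = 3
y3 = s (x1 - x3) - y1 mod 41 = 29 * (9 - 3) - 6 = 4

2P = (3, 4)


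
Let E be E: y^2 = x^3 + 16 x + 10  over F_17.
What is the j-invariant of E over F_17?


Delta = -16(4 a^3 + 27 b^2) mod 17 = 10
-1728 * (4 a)^3 = -1728 * (4*16)^3 mod 17 = 7
j = 7 * 10^(-1) mod 17 = 16

j = 16 (mod 17)


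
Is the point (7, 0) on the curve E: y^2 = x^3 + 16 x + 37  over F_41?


Check whether y^2 = x^3 + 16 x + 37 (mod 41) for (x, y) = (7, 0).
LHS: y^2 = 0^2 mod 41 = 0
RHS: x^3 + 16 x + 37 = 7^3 + 16*7 + 37 mod 41 = 0
LHS = RHS

Yes, on the curve


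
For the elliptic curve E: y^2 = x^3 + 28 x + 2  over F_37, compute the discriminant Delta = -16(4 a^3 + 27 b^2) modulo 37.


4 a^3 + 27 b^2 = 4*28^3 + 27*2^2 = 87808 + 108 = 87916
Delta = -16 * (87916) = -1406656
Delta mod 37 = 10

Delta = 10 (mod 37)


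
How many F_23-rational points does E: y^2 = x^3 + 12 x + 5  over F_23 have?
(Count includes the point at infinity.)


For each x in F_23, count y with y^2 = x^3 + 12 x + 5 mod 23:
  x = 1: RHS = 18, y in [8, 15]  -> 2 point(s)
  x = 4: RHS = 2, y in [5, 18]  -> 2 point(s)
  x = 5: RHS = 6, y in [11, 12]  -> 2 point(s)
  x = 7: RHS = 18, y in [8, 15]  -> 2 point(s)
  x = 13: RHS = 12, y in [9, 14]  -> 2 point(s)
  x = 15: RHS = 18, y in [8, 15]  -> 2 point(s)
  x = 17: RHS = 16, y in [4, 19]  -> 2 point(s)
  x = 18: RHS = 4, y in [2, 21]  -> 2 point(s)
  x = 19: RHS = 8, y in [10, 13]  -> 2 point(s)
Affine points: 18. Add the point at infinity: total = 19.

#E(F_23) = 19


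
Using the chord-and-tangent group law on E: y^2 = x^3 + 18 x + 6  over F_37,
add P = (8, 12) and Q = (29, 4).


P != Q, so use the chord formula.
s = (y2 - y1) / (x2 - x1) = (29) / (21) mod 37 = 19
x3 = s^2 - x1 - x2 mod 37 = 19^2 - 8 - 29 = 28
y3 = s (x1 - x3) - y1 mod 37 = 19 * (8 - 28) - 12 = 15

P + Q = (28, 15)


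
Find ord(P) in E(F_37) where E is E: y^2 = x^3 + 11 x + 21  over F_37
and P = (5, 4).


Compute successive multiples of P until we hit O:
  1P = (5, 4)
  2P = (20, 29)
  3P = (23, 3)
  4P = (13, 17)
  5P = (28, 28)
  6P = (16, 36)
  7P = (0, 24)
  8P = (11, 20)
  ... (continuing to 49P)
  49P = O

ord(P) = 49


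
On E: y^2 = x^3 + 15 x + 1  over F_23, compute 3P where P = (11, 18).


k = 3 = 11_2 (binary, LSB first: 11)
Double-and-add from P = (11, 18):
  bit 0 = 1: acc = O + (11, 18) = (11, 18)
  bit 1 = 1: acc = (11, 18) + (2, 19) = (12, 0)

3P = (12, 0)


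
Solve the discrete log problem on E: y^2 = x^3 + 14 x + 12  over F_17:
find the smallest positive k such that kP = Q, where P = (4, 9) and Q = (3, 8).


Enumerate multiples of P until we hit Q = (3, 8):
  1P = (4, 9)
  2P = (11, 16)
  3P = (3, 9)
  4P = (10, 8)
  5P = (12, 15)
  6P = (9, 0)
  7P = (12, 2)
  8P = (10, 9)
  9P = (3, 8)
Match found at i = 9.

k = 9


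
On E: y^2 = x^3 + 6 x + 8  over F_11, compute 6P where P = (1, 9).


k = 6 = 110_2 (binary, LSB first: 011)
Double-and-add from P = (1, 9):
  bit 0 = 0: acc unchanged = O
  bit 1 = 1: acc = O + (1, 2) = (1, 2)
  bit 2 = 1: acc = (1, 2) + (1, 9) = O

6P = O


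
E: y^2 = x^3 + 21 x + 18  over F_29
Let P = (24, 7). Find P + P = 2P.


Doubling: s = (3 x1^2 + a) / (2 y1)
s = (3*24^2 + 21) / (2*7) mod 29 = 11
x3 = s^2 - 2 x1 mod 29 = 11^2 - 2*24 = 15
y3 = s (x1 - x3) - y1 mod 29 = 11 * (24 - 15) - 7 = 5

2P = (15, 5)


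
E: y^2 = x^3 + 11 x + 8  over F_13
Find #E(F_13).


For each x in F_13, count y with y^2 = x^3 + 11 x + 8 mod 13:
  x = 2: RHS = 12, y in [5, 8]  -> 2 point(s)
  x = 3: RHS = 3, y in [4, 9]  -> 2 point(s)
  x = 4: RHS = 12, y in [5, 8]  -> 2 point(s)
  x = 6: RHS = 4, y in [2, 11]  -> 2 point(s)
  x = 7: RHS = 12, y in [5, 8]  -> 2 point(s)
  x = 8: RHS = 10, y in [6, 7]  -> 2 point(s)
  x = 9: RHS = 4, y in [2, 11]  -> 2 point(s)
  x = 10: RHS = 0, y in [0]  -> 1 point(s)
  x = 11: RHS = 4, y in [2, 11]  -> 2 point(s)
  x = 12: RHS = 9, y in [3, 10]  -> 2 point(s)
Affine points: 19. Add the point at infinity: total = 20.

#E(F_13) = 20


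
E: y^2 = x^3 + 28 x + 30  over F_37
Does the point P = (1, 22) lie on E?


Check whether y^2 = x^3 + 28 x + 30 (mod 37) for (x, y) = (1, 22).
LHS: y^2 = 22^2 mod 37 = 3
RHS: x^3 + 28 x + 30 = 1^3 + 28*1 + 30 mod 37 = 22
LHS != RHS

No, not on the curve


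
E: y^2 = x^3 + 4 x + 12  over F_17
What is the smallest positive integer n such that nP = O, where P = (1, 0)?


Compute successive multiples of P until we hit O:
  1P = (1, 0)
  2P = O

ord(P) = 2


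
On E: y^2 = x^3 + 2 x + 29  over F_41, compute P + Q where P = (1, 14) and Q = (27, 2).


P != Q, so use the chord formula.
s = (y2 - y1) / (x2 - x1) = (29) / (26) mod 41 = 9
x3 = s^2 - x1 - x2 mod 41 = 9^2 - 1 - 27 = 12
y3 = s (x1 - x3) - y1 mod 41 = 9 * (1 - 12) - 14 = 10

P + Q = (12, 10)


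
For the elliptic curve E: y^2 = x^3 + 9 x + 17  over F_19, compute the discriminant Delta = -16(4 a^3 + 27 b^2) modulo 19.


4 a^3 + 27 b^2 = 4*9^3 + 27*17^2 = 2916 + 7803 = 10719
Delta = -16 * (10719) = -171504
Delta mod 19 = 9

Delta = 9 (mod 19)


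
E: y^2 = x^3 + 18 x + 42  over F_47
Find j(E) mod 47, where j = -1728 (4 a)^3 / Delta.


Delta = -16(4 a^3 + 27 b^2) mod 47 = 36
-1728 * (4 a)^3 = -1728 * (4*18)^3 mod 47 = 43
j = 43 * 36^(-1) mod 47 = 26

j = 26 (mod 47)


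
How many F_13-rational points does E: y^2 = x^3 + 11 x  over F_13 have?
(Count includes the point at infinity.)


For each x in F_13, count y with y^2 = x^3 + 11 x + 0 mod 13:
  x = 0: RHS = 0, y in [0]  -> 1 point(s)
  x = 1: RHS = 12, y in [5, 8]  -> 2 point(s)
  x = 2: RHS = 4, y in [2, 11]  -> 2 point(s)
  x = 4: RHS = 4, y in [2, 11]  -> 2 point(s)
  x = 6: RHS = 9, y in [3, 10]  -> 2 point(s)
  x = 7: RHS = 4, y in [2, 11]  -> 2 point(s)
  x = 9: RHS = 9, y in [3, 10]  -> 2 point(s)
  x = 11: RHS = 9, y in [3, 10]  -> 2 point(s)
  x = 12: RHS = 1, y in [1, 12]  -> 2 point(s)
Affine points: 17. Add the point at infinity: total = 18.

#E(F_13) = 18


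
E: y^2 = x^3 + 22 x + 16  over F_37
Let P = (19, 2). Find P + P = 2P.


Doubling: s = (3 x1^2 + a) / (2 y1)
s = (3*19^2 + 22) / (2*2) mod 37 = 8
x3 = s^2 - 2 x1 mod 37 = 8^2 - 2*19 = 26
y3 = s (x1 - x3) - y1 mod 37 = 8 * (19 - 26) - 2 = 16

2P = (26, 16)


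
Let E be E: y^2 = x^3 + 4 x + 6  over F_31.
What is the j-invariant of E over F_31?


Delta = -16(4 a^3 + 27 b^2) mod 31 = 6
-1728 * (4 a)^3 = -1728 * (4*4)^3 mod 31 = 1
j = 1 * 6^(-1) mod 31 = 26

j = 26 (mod 31)


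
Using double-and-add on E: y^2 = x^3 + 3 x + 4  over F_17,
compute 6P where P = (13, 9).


k = 6 = 110_2 (binary, LSB first: 011)
Double-and-add from P = (13, 9):
  bit 0 = 0: acc unchanged = O
  bit 1 = 1: acc = O + (8, 8) = (8, 8)
  bit 2 = 1: acc = (8, 8) + (14, 6) = (14, 11)

6P = (14, 11)


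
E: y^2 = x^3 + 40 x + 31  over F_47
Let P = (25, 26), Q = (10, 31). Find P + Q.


P != Q, so use the chord formula.
s = (y2 - y1) / (x2 - x1) = (5) / (32) mod 47 = 31
x3 = s^2 - x1 - x2 mod 47 = 31^2 - 25 - 10 = 33
y3 = s (x1 - x3) - y1 mod 47 = 31 * (25 - 33) - 26 = 8

P + Q = (33, 8)


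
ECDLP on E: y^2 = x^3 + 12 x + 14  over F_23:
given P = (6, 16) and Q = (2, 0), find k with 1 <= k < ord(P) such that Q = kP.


Enumerate multiples of P until we hit Q = (2, 0):
  1P = (6, 16)
  2P = (15, 2)
  3P = (3, 10)
  4P = (18, 6)
  5P = (8, 1)
  6P = (2, 0)
Match found at i = 6.

k = 6


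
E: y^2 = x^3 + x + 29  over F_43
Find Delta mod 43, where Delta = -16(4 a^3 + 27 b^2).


4 a^3 + 27 b^2 = 4*1^3 + 27*29^2 = 4 + 22707 = 22711
Delta = -16 * (22711) = -363376
Delta mod 43 = 17

Delta = 17 (mod 43)


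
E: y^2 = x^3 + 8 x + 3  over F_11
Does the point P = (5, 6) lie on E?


Check whether y^2 = x^3 + 8 x + 3 (mod 11) for (x, y) = (5, 6).
LHS: y^2 = 6^2 mod 11 = 3
RHS: x^3 + 8 x + 3 = 5^3 + 8*5 + 3 mod 11 = 3
LHS = RHS

Yes, on the curve


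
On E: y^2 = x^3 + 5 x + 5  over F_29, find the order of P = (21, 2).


Compute successive multiples of P until we hit O:
  1P = (21, 2)
  2P = (11, 12)
  3P = (27, 4)
  4P = (23, 7)
  5P = (13, 18)
  6P = (28, 12)
  7P = (14, 8)
  8P = (19, 17)
  ... (continuing to 36P)
  36P = O

ord(P) = 36


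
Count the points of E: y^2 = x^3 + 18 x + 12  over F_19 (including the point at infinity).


For each x in F_19, count y with y^2 = x^3 + 18 x + 12 mod 19:
  x = 3: RHS = 17, y in [6, 13]  -> 2 point(s)
  x = 7: RHS = 6, y in [5, 14]  -> 2 point(s)
  x = 13: RHS = 11, y in [7, 12]  -> 2 point(s)
  x = 14: RHS = 6, y in [5, 14]  -> 2 point(s)
  x = 15: RHS = 9, y in [3, 16]  -> 2 point(s)
  x = 16: RHS = 7, y in [8, 11]  -> 2 point(s)
  x = 17: RHS = 6, y in [5, 14]  -> 2 point(s)
Affine points: 14. Add the point at infinity: total = 15.

#E(F_19) = 15


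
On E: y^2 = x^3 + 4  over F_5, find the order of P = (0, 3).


Compute successive multiples of P until we hit O:
  1P = (0, 3)
  2P = (0, 2)
  3P = O

ord(P) = 3


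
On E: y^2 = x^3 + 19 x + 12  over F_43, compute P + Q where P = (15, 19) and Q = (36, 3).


P != Q, so use the chord formula.
s = (y2 - y1) / (x2 - x1) = (27) / (21) mod 43 = 32
x3 = s^2 - x1 - x2 mod 43 = 32^2 - 15 - 36 = 27
y3 = s (x1 - x3) - y1 mod 43 = 32 * (15 - 27) - 19 = 27

P + Q = (27, 27)


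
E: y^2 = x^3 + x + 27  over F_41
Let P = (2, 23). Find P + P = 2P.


Doubling: s = (3 x1^2 + a) / (2 y1)
s = (3*2^2 + 1) / (2*23) mod 41 = 19
x3 = s^2 - 2 x1 mod 41 = 19^2 - 2*2 = 29
y3 = s (x1 - x3) - y1 mod 41 = 19 * (2 - 29) - 23 = 38

2P = (29, 38)


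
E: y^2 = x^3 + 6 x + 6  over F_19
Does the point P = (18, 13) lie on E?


Check whether y^2 = x^3 + 6 x + 6 (mod 19) for (x, y) = (18, 13).
LHS: y^2 = 13^2 mod 19 = 17
RHS: x^3 + 6 x + 6 = 18^3 + 6*18 + 6 mod 19 = 18
LHS != RHS

No, not on the curve


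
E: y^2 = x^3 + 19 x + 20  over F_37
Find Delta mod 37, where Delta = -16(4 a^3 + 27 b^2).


4 a^3 + 27 b^2 = 4*19^3 + 27*20^2 = 27436 + 10800 = 38236
Delta = -16 * (38236) = -611776
Delta mod 37 = 19

Delta = 19 (mod 37)


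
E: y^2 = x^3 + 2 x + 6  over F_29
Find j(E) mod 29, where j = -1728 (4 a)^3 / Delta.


Delta = -16(4 a^3 + 27 b^2) mod 29 = 2
-1728 * (4 a)^3 = -1728 * (4*2)^3 mod 29 = 25
j = 25 * 2^(-1) mod 29 = 27

j = 27 (mod 29)


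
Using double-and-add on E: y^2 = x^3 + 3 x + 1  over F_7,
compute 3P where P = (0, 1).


k = 3 = 11_2 (binary, LSB first: 11)
Double-and-add from P = (0, 1):
  bit 0 = 1: acc = O + (0, 1) = (0, 1)
  bit 1 = 1: acc = (0, 1) + (4, 0) = (0, 6)

3P = (0, 6)


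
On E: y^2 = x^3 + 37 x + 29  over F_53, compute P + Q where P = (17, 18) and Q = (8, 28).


P != Q, so use the chord formula.
s = (y2 - y1) / (x2 - x1) = (10) / (44) mod 53 = 46
x3 = s^2 - x1 - x2 mod 53 = 46^2 - 17 - 8 = 24
y3 = s (x1 - x3) - y1 mod 53 = 46 * (17 - 24) - 18 = 31

P + Q = (24, 31)


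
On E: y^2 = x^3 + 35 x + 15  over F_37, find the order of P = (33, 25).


Compute successive multiples of P until we hit O:
  1P = (33, 25)
  2P = (33, 12)
  3P = O

ord(P) = 3


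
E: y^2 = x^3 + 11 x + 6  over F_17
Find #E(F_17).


For each x in F_17, count y with y^2 = x^3 + 11 x + 6 mod 17:
  x = 1: RHS = 1, y in [1, 16]  -> 2 point(s)
  x = 2: RHS = 2, y in [6, 11]  -> 2 point(s)
  x = 3: RHS = 15, y in [7, 10]  -> 2 point(s)
  x = 5: RHS = 16, y in [4, 13]  -> 2 point(s)
  x = 6: RHS = 16, y in [4, 13]  -> 2 point(s)
  x = 7: RHS = 1, y in [1, 16]  -> 2 point(s)
  x = 9: RHS = 1, y in [1, 16]  -> 2 point(s)
  x = 11: RHS = 13, y in [8, 9]  -> 2 point(s)
  x = 12: RHS = 13, y in [8, 9]  -> 2 point(s)
  x = 13: RHS = 0, y in [0]  -> 1 point(s)
Affine points: 19. Add the point at infinity: total = 20.

#E(F_17) = 20


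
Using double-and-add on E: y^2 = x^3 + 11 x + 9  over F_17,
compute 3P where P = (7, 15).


k = 3 = 11_2 (binary, LSB first: 11)
Double-and-add from P = (7, 15):
  bit 0 = 1: acc = O + (7, 15) = (7, 15)
  bit 1 = 1: acc = (7, 15) + (12, 4) = (11, 4)

3P = (11, 4)


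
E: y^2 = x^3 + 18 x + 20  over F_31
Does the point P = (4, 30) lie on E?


Check whether y^2 = x^3 + 18 x + 20 (mod 31) for (x, y) = (4, 30).
LHS: y^2 = 30^2 mod 31 = 1
RHS: x^3 + 18 x + 20 = 4^3 + 18*4 + 20 mod 31 = 1
LHS = RHS

Yes, on the curve


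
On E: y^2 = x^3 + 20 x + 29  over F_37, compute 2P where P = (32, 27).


Doubling: s = (3 x1^2 + a) / (2 y1)
s = (3*32^2 + 20) / (2*27) mod 37 = 23
x3 = s^2 - 2 x1 mod 37 = 23^2 - 2*32 = 21
y3 = s (x1 - x3) - y1 mod 37 = 23 * (32 - 21) - 27 = 4

2P = (21, 4)


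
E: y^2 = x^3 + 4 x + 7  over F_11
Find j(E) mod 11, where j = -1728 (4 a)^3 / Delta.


Delta = -16(4 a^3 + 27 b^2) mod 11 = 3
-1728 * (4 a)^3 = -1728 * (4*4)^3 mod 11 = 7
j = 7 * 3^(-1) mod 11 = 6

j = 6 (mod 11)


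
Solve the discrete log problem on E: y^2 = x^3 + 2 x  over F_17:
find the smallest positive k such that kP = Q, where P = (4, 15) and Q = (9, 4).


Enumerate multiples of P until we hit Q = (9, 4):
  1P = (4, 15)
  2P = (8, 1)
  3P = (13, 8)
  4P = (9, 4)
Match found at i = 4.

k = 4


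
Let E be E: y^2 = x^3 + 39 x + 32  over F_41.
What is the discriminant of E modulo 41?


4 a^3 + 27 b^2 = 4*39^3 + 27*32^2 = 237276 + 27648 = 264924
Delta = -16 * (264924) = -4238784
Delta mod 41 = 1

Delta = 1 (mod 41)


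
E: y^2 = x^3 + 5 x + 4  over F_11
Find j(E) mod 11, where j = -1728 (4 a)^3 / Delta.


Delta = -16(4 a^3 + 27 b^2) mod 11 = 4
-1728 * (4 a)^3 = -1728 * (4*5)^3 mod 11 = 8
j = 8 * 4^(-1) mod 11 = 2

j = 2 (mod 11)
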